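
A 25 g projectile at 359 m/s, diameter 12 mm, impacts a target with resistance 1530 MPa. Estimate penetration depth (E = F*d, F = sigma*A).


A = pi*(d/2)^2 = pi*(12/2)^2 = 113.097 mm^2
E = 0.5*m*v^2 = 0.5*0.025*359^2 = 1611.01 J
depth = E/(sigma*A) = 1611.01 J / (1530 MPa * 113.097 mm^2) = 1611.01/(1530 * 113.097) m = 0.00931012 m ≈ 9.31 mm

9.31 mm


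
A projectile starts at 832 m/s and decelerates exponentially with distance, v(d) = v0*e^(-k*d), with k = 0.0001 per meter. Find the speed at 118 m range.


v = v0*exp(-k*d) = 832*exp(-0.0001*118) = 822.2 m/s

822.2 m/s


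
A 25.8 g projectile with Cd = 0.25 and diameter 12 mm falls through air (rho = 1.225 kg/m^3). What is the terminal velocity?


A = pi*(d/2)^2 = pi*(12/2000)^2 = 1.13097e-04 m^2
vt = sqrt(2mg/(Cd*rho*A)) = sqrt(2*0.0258*9.81/(0.25 * 1.225 * 1.13097e-04)) = 120.9 m/s

120.9 m/s


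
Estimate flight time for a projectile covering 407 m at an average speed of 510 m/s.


t = d/v = 407/510 = 0.798 s

0.798 s


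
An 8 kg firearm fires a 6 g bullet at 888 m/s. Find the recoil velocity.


v_recoil = m_p * v_p / m_gun = 0.006 * 888 / 8 = 0.666 m/s

0.666 m/s


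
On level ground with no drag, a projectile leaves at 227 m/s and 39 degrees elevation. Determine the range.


R = v0^2 * sin(2*theta) / g = 227^2 * sin(2*39°) / 9.81 = 5138 m

5138 m


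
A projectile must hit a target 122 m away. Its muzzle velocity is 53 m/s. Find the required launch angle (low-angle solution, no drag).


sin(2*theta) = R*g/v0^2 = 122*9.81/53^2 = 0.426066, theta = arcsin(0.426066)/2 = 12.61°

12.61 degrees


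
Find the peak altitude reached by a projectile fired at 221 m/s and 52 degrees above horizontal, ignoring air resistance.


H = (v0*sin(theta))^2 / (2g) = (221*sin(52°))^2 / (2*9.81) = 1546 m

1546 m


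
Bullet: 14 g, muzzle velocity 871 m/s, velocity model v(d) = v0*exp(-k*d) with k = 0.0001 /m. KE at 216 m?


v = v0*exp(-k*d) = 871*exp(-0.0001*216) = 852.388 m/s
E = 0.5*m*v^2 = 0.5*0.014*852.388^2 = 5086 J

5086 J


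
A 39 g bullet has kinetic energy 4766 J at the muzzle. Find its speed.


v = sqrt(2*E/m) = sqrt(2*4766/0.039) = 494.4 m/s

494.4 m/s


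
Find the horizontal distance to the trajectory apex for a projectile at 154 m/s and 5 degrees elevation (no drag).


R = v0^2*sin(2*theta)/g = 154^2*sin(2*5°)/9.81 = 419.8 m
apex_dist = R/2 = 419.8/2 = 209.9 m

209.9 m


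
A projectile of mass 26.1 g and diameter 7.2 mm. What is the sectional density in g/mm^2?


SD = m/d^2 = 26.1/7.2^2 = 0.5035 g/mm^2

0.5035 g/mm^2


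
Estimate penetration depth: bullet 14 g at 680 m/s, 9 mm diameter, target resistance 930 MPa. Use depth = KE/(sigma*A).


A = pi*(d/2)^2 = pi*(9/2)^2 = 63.6173 mm^2
E = 0.5*m*v^2 = 0.5*0.014*680^2 = 3236.8 J
depth = E/(sigma*A) = 3236.8 J / (930 MPa * 63.6173 mm^2) = 3236.8/(930 * 63.6173) m = 0.0547089 m ≈ 54.71 mm

54.71 mm


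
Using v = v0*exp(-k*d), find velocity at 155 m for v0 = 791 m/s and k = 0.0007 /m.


v = v0*exp(-k*d) = 791*exp(-0.0007*155) = 709.7 m/s

709.7 m/s


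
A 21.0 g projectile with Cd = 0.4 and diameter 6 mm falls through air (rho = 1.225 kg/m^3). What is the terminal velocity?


A = pi*(d/2)^2 = pi*(6/2000)^2 = 2.82743e-05 m^2
vt = sqrt(2mg/(Cd*rho*A)) = sqrt(2*0.021*9.81/(0.4 * 1.225 * 2.82743e-05)) = 172.5 m/s

172.5 m/s


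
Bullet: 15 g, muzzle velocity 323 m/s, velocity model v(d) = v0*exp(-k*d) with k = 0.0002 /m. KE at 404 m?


v = v0*exp(-k*d) = 323*exp(-0.0002*404) = 297.928 m/s
E = 0.5*m*v^2 = 0.5*0.015*297.928^2 = 665.7 J

665.7 J


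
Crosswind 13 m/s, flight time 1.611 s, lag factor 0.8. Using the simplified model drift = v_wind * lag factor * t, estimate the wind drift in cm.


drift = v_wind * lag * t = 13 * 0.8 * 1.611 = 16.7544 m ≈ 1675 cm

1675 cm


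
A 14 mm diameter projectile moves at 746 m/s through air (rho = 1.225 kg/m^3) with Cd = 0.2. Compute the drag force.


A = pi*(d/2)^2 = pi*(14/2000)^2 = 1.53938e-04 m^2
Fd = 0.5*Cd*rho*A*v^2 = 0.5*0.2*1.225*1.53938e-04*746^2 = 10.49 N

10.49 N


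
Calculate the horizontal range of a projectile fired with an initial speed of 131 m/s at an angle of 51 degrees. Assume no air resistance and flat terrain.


R = v0^2 * sin(2*theta) / g = 131^2 * sin(2*51°) / 9.81 = 1711 m

1711 m


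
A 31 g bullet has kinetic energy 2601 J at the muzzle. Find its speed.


v = sqrt(2*E/m) = sqrt(2*2601/0.031) = 409.6 m/s

409.6 m/s


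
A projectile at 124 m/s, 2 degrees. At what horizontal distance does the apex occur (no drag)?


R = v0^2*sin(2*theta)/g = 124^2*sin(2*2°)/9.81 = 109.335 m
apex_dist = R/2 = 109.335/2 = 54.67 m

54.67 m


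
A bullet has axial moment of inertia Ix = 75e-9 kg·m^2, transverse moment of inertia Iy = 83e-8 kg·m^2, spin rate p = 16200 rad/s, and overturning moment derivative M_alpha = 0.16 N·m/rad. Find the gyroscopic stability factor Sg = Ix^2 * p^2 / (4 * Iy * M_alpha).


Sg = Ix^2 * p^2 / (4 * Iy * M_alpha) = (75e-9)^2 * 16200^2 / (4 * 83e-8 * 0.16) = 2.779

2.779


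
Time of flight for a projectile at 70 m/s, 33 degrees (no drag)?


T = 2*v0*sin(theta)/g = 2*70*sin(33°)/9.81 = 7.773 s

7.773 s


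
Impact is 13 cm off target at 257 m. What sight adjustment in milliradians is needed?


1 mrad subtends 1 cm per 10 m of range, so adj = error_cm / (dist_m / 10) = 13 / (257/10) = 0.5058 mrad

0.5058 mrad


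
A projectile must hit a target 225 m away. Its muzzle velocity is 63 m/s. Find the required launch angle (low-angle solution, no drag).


sin(2*theta) = R*g/v0^2 = 225*9.81/63^2 = 0.556122, theta = arcsin(0.556122)/2 = 16.89°

16.89 degrees


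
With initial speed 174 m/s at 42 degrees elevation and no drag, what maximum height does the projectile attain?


H = (v0*sin(theta))^2 / (2g) = (174*sin(42°))^2 / (2*9.81) = 690.9 m

690.9 m


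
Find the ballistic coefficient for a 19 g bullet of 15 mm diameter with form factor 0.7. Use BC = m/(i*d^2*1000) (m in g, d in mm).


BC = m/(i*d^2*1000) = 19/(0.7 * 15^2 * 1000) = 0.0001206

0.0001206


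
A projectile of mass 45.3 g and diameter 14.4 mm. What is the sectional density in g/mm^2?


SD = m/d^2 = 45.3/14.4^2 = 0.2185 g/mm^2

0.2185 g/mm^2


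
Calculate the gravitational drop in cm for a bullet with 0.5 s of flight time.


drop = 0.5*g*t^2 = 0.5*9.81*0.5^2 = 1.22625 m ≈ 122.6 cm

122.6 cm


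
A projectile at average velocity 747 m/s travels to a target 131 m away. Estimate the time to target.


t = d/v = 131/747 = 0.1754 s

0.1754 s


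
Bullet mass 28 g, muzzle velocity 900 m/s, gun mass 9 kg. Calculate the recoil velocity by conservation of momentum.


v_recoil = m_p * v_p / m_gun = 0.028 * 900 / 9 = 2.8 m/s

2.8 m/s


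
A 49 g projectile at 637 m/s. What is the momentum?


p = m*v = 0.049*637 = 31.21 kg·m/s

31.21 kg·m/s


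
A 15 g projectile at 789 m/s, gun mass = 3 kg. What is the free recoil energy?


v_r = m_p*v_p/m_gun = 0.015*789/3 = 3.945 m/s, E_r = 0.5*m_gun*v_r^2 = 0.5*3*3.945^2 = 23.34 J

23.34 J


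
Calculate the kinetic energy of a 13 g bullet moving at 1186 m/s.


E = 0.5*m*v^2 = 0.5*0.013*1186^2 = 9143 J

9143 J


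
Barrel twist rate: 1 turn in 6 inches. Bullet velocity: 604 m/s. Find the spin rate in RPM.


twist_m = 6*0.0254 = 0.1524 m
spin = v/twist = 604/0.1524 = 3963.255 rev/s
RPM = spin*60 = 3963.255*60 ≈ 237795 RPM

237795 RPM


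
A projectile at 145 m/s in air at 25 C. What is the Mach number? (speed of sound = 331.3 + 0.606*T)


a = 331.3 + 0.606*(25) = 346.45 m/s
M = v/a = 145/346.45 = 0.4185

0.4185


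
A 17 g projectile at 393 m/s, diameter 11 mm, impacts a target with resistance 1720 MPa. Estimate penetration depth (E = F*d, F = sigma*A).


A = pi*(d/2)^2 = pi*(11/2)^2 = 95.0332 mm^2
E = 0.5*m*v^2 = 0.5*0.017*393^2 = 1312.82 J
depth = E/(sigma*A) = 1312.82 J / (1720 MPa * 95.0332 mm^2) = 1312.82/(1720 * 95.0332) m = 0.00803157 m ≈ 8.032 mm

8.032 mm


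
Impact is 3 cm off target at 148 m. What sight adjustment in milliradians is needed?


1 mrad subtends 1 cm per 10 m of range, so adj = error_cm / (dist_m / 10) = 3 / (148/10) = 0.2027 mrad

0.2027 mrad


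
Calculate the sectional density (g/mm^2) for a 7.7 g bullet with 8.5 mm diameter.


SD = m/d^2 = 7.7/8.5^2 = 0.1066 g/mm^2

0.1066 g/mm^2


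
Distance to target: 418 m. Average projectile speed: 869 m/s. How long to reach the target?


t = d/v = 418/869 = 0.481 s

0.481 s


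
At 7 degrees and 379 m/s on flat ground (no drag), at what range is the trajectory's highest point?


R = v0^2*sin(2*theta)/g = 379^2*sin(2*7°)/9.81 = 3542.29 m
apex_dist = R/2 = 3542.29/2 = 1771 m

1771 m


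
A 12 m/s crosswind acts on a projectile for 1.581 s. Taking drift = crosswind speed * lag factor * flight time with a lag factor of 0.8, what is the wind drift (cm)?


drift = v_wind * lag * t = 12 * 0.8 * 1.581 = 15.1776 m ≈ 1518 cm

1518 cm


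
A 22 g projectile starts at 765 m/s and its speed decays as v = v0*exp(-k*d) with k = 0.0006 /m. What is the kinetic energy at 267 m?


v = v0*exp(-k*d) = 765*exp(-0.0006*267) = 651.76 m/s
E = 0.5*m*v^2 = 0.5*0.022*651.76^2 = 4673 J

4673 J


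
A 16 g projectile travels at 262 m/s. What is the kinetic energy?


E = 0.5*m*v^2 = 0.5*0.016*262^2 = 549.2 J

549.2 J


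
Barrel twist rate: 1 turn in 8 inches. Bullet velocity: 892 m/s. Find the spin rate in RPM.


twist_m = 8*0.0254 = 0.2032 m
spin = v/twist = 892/0.2032 = 4389.764 rev/s
RPM = spin*60 = 4389.764*60 ≈ 263386 RPM

263386 RPM


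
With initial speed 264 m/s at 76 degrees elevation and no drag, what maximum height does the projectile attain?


H = (v0*sin(theta))^2 / (2g) = (264*sin(76°))^2 / (2*9.81) = 3344 m

3344 m


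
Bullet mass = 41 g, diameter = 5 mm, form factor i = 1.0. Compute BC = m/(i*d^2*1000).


BC = m/(i*d^2*1000) = 41/(1.0 * 5^2 * 1000) = 0.00164

0.00164


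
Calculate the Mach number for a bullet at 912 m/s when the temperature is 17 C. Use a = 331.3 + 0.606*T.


a = 331.3 + 0.606*(17) = 341.602 m/s
M = v/a = 912/341.602 = 2.67

2.67


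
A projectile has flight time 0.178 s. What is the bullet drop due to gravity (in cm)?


drop = 0.5*g*t^2 = 0.5*9.81*0.178^2 = 0.15541 m ≈ 15.54 cm

15.54 cm


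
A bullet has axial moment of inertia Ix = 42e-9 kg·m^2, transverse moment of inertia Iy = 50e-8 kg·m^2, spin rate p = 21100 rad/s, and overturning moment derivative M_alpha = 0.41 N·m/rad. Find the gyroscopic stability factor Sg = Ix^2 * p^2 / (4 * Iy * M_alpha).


Sg = Ix^2 * p^2 / (4 * Iy * M_alpha) = (42e-9)^2 * 21100^2 / (4 * 50e-8 * 0.41) = 0.9577

0.9577


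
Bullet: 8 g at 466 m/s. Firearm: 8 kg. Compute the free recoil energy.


v_r = m_p*v_p/m_gun = 0.008*466/8 = 0.466 m/s, E_r = 0.5*m_gun*v_r^2 = 0.5*8*0.466^2 = 0.8686 J

0.8686 J


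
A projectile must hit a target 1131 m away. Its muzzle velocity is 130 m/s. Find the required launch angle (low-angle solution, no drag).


sin(2*theta) = R*g/v0^2 = 1131*9.81/130^2 = 0.656515, theta = arcsin(0.656515)/2 = 20.52°

20.52 degrees


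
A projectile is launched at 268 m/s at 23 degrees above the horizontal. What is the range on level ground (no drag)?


R = v0^2 * sin(2*theta) / g = 268^2 * sin(2*23°) / 9.81 = 5267 m

5267 m


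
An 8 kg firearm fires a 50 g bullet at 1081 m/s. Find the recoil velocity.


v_recoil = m_p * v_p / m_gun = 0.05 * 1081 / 8 = 6.756 m/s

6.756 m/s


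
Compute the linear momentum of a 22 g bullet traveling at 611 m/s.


p = m*v = 0.022*611 = 13.44 kg·m/s

13.44 kg·m/s


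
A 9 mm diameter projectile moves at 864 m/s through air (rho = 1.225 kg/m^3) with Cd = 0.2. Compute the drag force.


A = pi*(d/2)^2 = pi*(9/2000)^2 = 6.36173e-05 m^2
Fd = 0.5*Cd*rho*A*v^2 = 0.5*0.2*1.225*6.36173e-05*864^2 = 5.818 N

5.818 N


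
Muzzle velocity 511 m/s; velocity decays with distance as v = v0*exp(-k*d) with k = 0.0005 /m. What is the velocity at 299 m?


v = v0*exp(-k*d) = 511*exp(-0.0005*299) = 440 m/s

440 m/s


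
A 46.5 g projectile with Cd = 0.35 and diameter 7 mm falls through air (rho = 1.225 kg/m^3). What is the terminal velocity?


A = pi*(d/2)^2 = pi*(7/2000)^2 = 3.84845e-05 m^2
vt = sqrt(2mg/(Cd*rho*A)) = sqrt(2*0.0465*9.81/(0.35 * 1.225 * 3.84845e-05)) = 235.1 m/s

235.1 m/s


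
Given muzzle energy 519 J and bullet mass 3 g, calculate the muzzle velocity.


v = sqrt(2*E/m) = sqrt(2*519/0.003) = 588.2 m/s

588.2 m/s


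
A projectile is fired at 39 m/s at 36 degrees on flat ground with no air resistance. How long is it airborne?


T = 2*v0*sin(theta)/g = 2*39*sin(36°)/9.81 = 4.674 s

4.674 s


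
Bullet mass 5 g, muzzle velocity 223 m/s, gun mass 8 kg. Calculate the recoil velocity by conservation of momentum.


v_recoil = m_p * v_p / m_gun = 0.005 * 223 / 8 = 0.1394 m/s

0.1394 m/s


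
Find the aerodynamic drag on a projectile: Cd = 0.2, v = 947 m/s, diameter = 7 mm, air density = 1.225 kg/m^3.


A = pi*(d/2)^2 = pi*(7/2000)^2 = 3.84845e-05 m^2
Fd = 0.5*Cd*rho*A*v^2 = 0.5*0.2*1.225*3.84845e-05*947^2 = 4.228 N

4.228 N


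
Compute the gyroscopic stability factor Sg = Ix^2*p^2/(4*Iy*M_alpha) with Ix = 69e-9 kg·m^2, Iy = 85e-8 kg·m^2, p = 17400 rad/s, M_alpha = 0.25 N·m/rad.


Sg = Ix^2 * p^2 / (4 * Iy * M_alpha) = (69e-9)^2 * 17400^2 / (4 * 85e-8 * 0.25) = 1.696

1.696


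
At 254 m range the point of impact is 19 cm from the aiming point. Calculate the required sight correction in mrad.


1 mrad subtends 1 cm per 10 m of range, so adj = error_cm / (dist_m / 10) = 19 / (254/10) = 0.748 mrad

0.748 mrad


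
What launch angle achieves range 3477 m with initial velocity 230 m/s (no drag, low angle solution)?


sin(2*theta) = R*g/v0^2 = 3477*9.81/230^2 = 0.64479, theta = arcsin(0.64479)/2 = 20.07°

20.07 degrees


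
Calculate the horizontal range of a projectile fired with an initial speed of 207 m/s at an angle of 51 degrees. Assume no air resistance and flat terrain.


R = v0^2 * sin(2*theta) / g = 207^2 * sin(2*51°) / 9.81 = 4272 m

4272 m


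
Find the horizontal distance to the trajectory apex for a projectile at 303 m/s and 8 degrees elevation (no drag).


R = v0^2*sin(2*theta)/g = 303^2*sin(2*8°)/9.81 = 2579.61 m
apex_dist = R/2 = 2579.61/2 = 1290 m

1290 m


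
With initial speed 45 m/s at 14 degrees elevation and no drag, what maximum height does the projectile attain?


H = (v0*sin(theta))^2 / (2g) = (45*sin(14°))^2 / (2*9.81) = 6.041 m

6.041 m


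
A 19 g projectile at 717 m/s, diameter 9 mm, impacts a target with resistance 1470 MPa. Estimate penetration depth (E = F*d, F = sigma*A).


A = pi*(d/2)^2 = pi*(9/2)^2 = 63.6173 mm^2
E = 0.5*m*v^2 = 0.5*0.019*717^2 = 4883.85 J
depth = E/(sigma*A) = 4883.85 J / (1470 MPa * 63.6173 mm^2) = 4883.85/(1470 * 63.6173) m = 0.0522239 m ≈ 52.22 mm

52.22 mm


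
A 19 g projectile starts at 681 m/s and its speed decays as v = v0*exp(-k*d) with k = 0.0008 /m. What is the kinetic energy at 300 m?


v = v0*exp(-k*d) = 681*exp(-0.0008*300) = 535.694 m/s
E = 0.5*m*v^2 = 0.5*0.019*535.694^2 = 2726 J

2726 J


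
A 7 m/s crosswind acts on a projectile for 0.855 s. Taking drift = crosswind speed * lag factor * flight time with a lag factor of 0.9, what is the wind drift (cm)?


drift = v_wind * lag * t = 7 * 0.9 * 0.855 = 5.3865 m ≈ 538.6 cm

538.6 cm


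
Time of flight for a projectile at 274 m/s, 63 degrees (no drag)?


T = 2*v0*sin(theta)/g = 2*274*sin(63°)/9.81 = 49.77 s

49.77 s


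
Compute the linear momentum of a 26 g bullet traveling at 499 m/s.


p = m*v = 0.026*499 = 12.97 kg·m/s

12.97 kg·m/s


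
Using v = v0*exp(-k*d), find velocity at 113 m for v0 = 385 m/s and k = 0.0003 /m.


v = v0*exp(-k*d) = 385*exp(-0.0003*113) = 372.2 m/s

372.2 m/s


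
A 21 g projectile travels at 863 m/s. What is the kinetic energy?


E = 0.5*m*v^2 = 0.5*0.021*863^2 = 7820 J

7820 J


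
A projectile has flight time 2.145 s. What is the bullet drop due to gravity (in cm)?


drop = 0.5*g*t^2 = 0.5*9.81*2.145^2 = 22.568 m ≈ 2257 cm

2257 cm


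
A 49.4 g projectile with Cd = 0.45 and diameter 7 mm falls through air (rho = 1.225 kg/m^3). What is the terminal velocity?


A = pi*(d/2)^2 = pi*(7/2000)^2 = 3.84845e-05 m^2
vt = sqrt(2mg/(Cd*rho*A)) = sqrt(2*0.0494*9.81/(0.45 * 1.225 * 3.84845e-05)) = 213.7 m/s

213.7 m/s


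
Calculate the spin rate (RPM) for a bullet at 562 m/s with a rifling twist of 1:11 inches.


twist_m = 11*0.0254 = 0.2794 m
spin = v/twist = 562/0.2794 = 2011.453 rev/s
RPM = spin*60 = 2011.453*60 ≈ 120687 RPM

120687 RPM


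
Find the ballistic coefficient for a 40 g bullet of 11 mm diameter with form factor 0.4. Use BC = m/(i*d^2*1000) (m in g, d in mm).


BC = m/(i*d^2*1000) = 40/(0.4 * 11^2 * 1000) = 0.0008264

0.0008264


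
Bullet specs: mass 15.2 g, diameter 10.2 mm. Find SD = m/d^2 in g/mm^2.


SD = m/d^2 = 15.2/10.2^2 = 0.1461 g/mm^2

0.1461 g/mm^2


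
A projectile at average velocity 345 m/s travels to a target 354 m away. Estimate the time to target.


t = d/v = 354/345 = 1.026 s

1.026 s


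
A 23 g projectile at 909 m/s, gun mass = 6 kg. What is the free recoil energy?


v_r = m_p*v_p/m_gun = 0.023*909/6 = 3.4845 m/s, E_r = 0.5*m_gun*v_r^2 = 0.5*6*3.4845^2 = 36.43 J

36.43 J


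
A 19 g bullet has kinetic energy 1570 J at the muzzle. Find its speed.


v = sqrt(2*E/m) = sqrt(2*1570/0.019) = 406.5 m/s

406.5 m/s


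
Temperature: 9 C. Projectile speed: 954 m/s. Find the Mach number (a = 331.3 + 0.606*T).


a = 331.3 + 0.606*(9) = 336.754 m/s
M = v/a = 954/336.754 = 2.833

2.833


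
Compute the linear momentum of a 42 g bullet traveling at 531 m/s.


p = m*v = 0.042*531 = 22.3 kg·m/s

22.3 kg·m/s


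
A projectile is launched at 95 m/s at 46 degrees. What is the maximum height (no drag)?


H = (v0*sin(theta))^2 / (2g) = (95*sin(46°))^2 / (2*9.81) = 238 m

238 m


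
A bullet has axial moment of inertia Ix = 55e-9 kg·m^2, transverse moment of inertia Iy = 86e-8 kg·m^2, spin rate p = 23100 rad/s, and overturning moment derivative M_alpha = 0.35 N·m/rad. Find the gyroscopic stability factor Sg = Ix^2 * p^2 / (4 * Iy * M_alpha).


Sg = Ix^2 * p^2 / (4 * Iy * M_alpha) = (55e-9)^2 * 23100^2 / (4 * 86e-8 * 0.35) = 1.341

1.341


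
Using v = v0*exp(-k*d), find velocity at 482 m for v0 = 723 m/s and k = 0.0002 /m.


v = v0*exp(-k*d) = 723*exp(-0.0002*482) = 656.6 m/s

656.6 m/s


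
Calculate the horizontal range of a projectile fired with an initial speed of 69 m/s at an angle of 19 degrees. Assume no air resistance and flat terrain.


R = v0^2 * sin(2*theta) / g = 69^2 * sin(2*19°) / 9.81 = 298.8 m

298.8 m


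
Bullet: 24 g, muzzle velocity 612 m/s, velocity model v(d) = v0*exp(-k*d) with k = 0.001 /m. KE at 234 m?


v = v0*exp(-k*d) = 612*exp(-0.001*234) = 484.313 m/s
E = 0.5*m*v^2 = 0.5*0.024*484.313^2 = 2815 J

2815 J


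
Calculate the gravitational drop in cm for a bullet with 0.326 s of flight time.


drop = 0.5*g*t^2 = 0.5*9.81*0.326^2 = 0.521284 m ≈ 52.13 cm

52.13 cm


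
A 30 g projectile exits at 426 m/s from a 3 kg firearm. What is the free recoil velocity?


v_recoil = m_p * v_p / m_gun = 0.03 * 426 / 3 = 4.26 m/s

4.26 m/s


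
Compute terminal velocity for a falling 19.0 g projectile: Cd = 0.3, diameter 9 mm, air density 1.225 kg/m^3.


A = pi*(d/2)^2 = pi*(9/2000)^2 = 6.36173e-05 m^2
vt = sqrt(2mg/(Cd*rho*A)) = sqrt(2*0.019*9.81/(0.3 * 1.225 * 6.36173e-05)) = 126.3 m/s

126.3 m/s


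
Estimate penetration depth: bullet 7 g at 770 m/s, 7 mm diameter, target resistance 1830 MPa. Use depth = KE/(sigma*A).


A = pi*(d/2)^2 = pi*(7/2)^2 = 38.4845 mm^2
E = 0.5*m*v^2 = 0.5*0.007*770^2 = 2075.15 J
depth = E/(sigma*A) = 2075.15 J / (1830 MPa * 38.4845 mm^2) = 2075.15/(1830 * 38.4845) m = 0.0294654 m ≈ 29.47 mm

29.47 mm


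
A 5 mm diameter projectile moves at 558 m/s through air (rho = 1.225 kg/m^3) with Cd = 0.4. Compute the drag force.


A = pi*(d/2)^2 = pi*(5/2000)^2 = 1.96350e-05 m^2
Fd = 0.5*Cd*rho*A*v^2 = 0.5*0.4*1.225*1.96350e-05*558^2 = 1.498 N

1.498 N


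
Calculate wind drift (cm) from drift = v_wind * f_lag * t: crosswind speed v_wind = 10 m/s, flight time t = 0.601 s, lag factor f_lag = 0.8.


drift = v_wind * lag * t = 10 * 0.8 * 0.601 = 4.808 m ≈ 480.8 cm

480.8 cm


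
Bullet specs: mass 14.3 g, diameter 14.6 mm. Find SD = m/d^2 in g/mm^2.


SD = m/d^2 = 14.3/14.6^2 = 0.06709 g/mm^2

0.06709 g/mm^2


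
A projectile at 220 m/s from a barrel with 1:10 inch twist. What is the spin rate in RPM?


twist_m = 10*0.0254 = 0.254 m
spin = v/twist = 220/0.254 = 866.1417 rev/s
RPM = spin*60 = 866.1417*60 ≈ 51969 RPM

51969 RPM


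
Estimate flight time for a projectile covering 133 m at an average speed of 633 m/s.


t = d/v = 133/633 = 0.2101 s

0.2101 s


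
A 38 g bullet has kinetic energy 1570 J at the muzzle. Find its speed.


v = sqrt(2*E/m) = sqrt(2*1570/0.038) = 287.5 m/s

287.5 m/s


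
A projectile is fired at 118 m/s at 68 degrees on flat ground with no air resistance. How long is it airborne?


T = 2*v0*sin(theta)/g = 2*118*sin(68°)/9.81 = 22.31 s

22.31 s


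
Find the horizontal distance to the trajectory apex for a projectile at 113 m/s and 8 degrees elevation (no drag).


R = v0^2*sin(2*theta)/g = 113^2*sin(2*8°)/9.81 = 358.778 m
apex_dist = R/2 = 358.778/2 = 179.4 m

179.4 m


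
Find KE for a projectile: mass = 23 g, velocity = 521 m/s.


E = 0.5*m*v^2 = 0.5*0.023*521^2 = 3122 J

3122 J


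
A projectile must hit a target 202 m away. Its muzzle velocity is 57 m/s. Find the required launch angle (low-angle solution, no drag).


sin(2*theta) = R*g/v0^2 = 202*9.81/57^2 = 0.609917, theta = arcsin(0.609917)/2 = 18.79°

18.79 degrees


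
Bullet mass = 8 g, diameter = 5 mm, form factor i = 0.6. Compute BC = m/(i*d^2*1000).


BC = m/(i*d^2*1000) = 8/(0.6 * 5^2 * 1000) = 0.0005333

0.0005333


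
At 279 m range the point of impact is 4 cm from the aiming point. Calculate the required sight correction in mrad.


1 mrad subtends 1 cm per 10 m of range, so adj = error_cm / (dist_m / 10) = 4 / (279/10) = 0.1434 mrad

0.1434 mrad


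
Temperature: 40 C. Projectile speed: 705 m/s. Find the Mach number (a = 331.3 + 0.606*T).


a = 331.3 + 0.606*(40) = 355.54 m/s
M = v/a = 705/355.54 = 1.983

1.983


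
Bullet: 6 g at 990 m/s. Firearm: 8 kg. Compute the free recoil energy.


v_r = m_p*v_p/m_gun = 0.006*990/8 = 0.7425 m/s, E_r = 0.5*m_gun*v_r^2 = 0.5*8*0.7425^2 = 2.205 J

2.205 J


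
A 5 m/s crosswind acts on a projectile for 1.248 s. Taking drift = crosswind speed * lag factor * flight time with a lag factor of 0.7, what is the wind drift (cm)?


drift = v_wind * lag * t = 5 * 0.7 * 1.248 = 4.368 m ≈ 436.8 cm

436.8 cm


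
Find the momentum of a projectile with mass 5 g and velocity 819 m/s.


p = m*v = 0.005*819 = 4.095 kg·m/s

4.095 kg·m/s


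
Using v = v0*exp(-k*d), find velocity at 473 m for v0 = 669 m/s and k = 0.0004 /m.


v = v0*exp(-k*d) = 669*exp(-0.0004*473) = 553.7 m/s

553.7 m/s


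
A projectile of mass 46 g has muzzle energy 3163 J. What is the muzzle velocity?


v = sqrt(2*E/m) = sqrt(2*3163/0.046) = 370.8 m/s

370.8 m/s


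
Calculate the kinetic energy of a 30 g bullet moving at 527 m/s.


E = 0.5*m*v^2 = 0.5*0.03*527^2 = 4166 J

4166 J


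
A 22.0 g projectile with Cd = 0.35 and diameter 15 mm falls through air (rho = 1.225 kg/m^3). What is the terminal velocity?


A = pi*(d/2)^2 = pi*(15/2000)^2 = 1.76715e-04 m^2
vt = sqrt(2mg/(Cd*rho*A)) = sqrt(2*0.022*9.81/(0.35 * 1.225 * 1.76715e-04)) = 75.48 m/s

75.48 m/s


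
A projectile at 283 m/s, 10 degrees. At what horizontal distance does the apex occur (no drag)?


R = v0^2*sin(2*theta)/g = 283^2*sin(2*10°)/9.81 = 2792.26 m
apex_dist = R/2 = 2792.26/2 = 1396 m

1396 m


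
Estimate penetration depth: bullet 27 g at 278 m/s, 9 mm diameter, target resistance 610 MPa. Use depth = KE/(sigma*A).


A = pi*(d/2)^2 = pi*(9/2)^2 = 63.6173 mm^2
E = 0.5*m*v^2 = 0.5*0.027*278^2 = 1043.33 J
depth = E/(sigma*A) = 1043.33 J / (610 MPa * 63.6173 mm^2) = 1043.33/(610 * 63.6173) m = 0.0268855 m ≈ 26.89 mm

26.89 mm


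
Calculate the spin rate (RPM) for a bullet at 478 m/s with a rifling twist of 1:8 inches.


twist_m = 8*0.0254 = 0.2032 m
spin = v/twist = 478/0.2032 = 2352.362 rev/s
RPM = spin*60 = 2352.362*60 ≈ 141142 RPM

141142 RPM


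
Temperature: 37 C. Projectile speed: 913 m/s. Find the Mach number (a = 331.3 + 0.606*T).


a = 331.3 + 0.606*(37) = 353.722 m/s
M = v/a = 913/353.722 = 2.581

2.581


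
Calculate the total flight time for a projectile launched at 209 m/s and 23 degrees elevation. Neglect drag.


T = 2*v0*sin(theta)/g = 2*209*sin(23°)/9.81 = 16.65 s

16.65 s


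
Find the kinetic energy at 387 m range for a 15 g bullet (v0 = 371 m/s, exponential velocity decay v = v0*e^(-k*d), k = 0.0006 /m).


v = v0*exp(-k*d) = 371*exp(-0.0006*387) = 294.124 m/s
E = 0.5*m*v^2 = 0.5*0.015*294.124^2 = 648.8 J

648.8 J


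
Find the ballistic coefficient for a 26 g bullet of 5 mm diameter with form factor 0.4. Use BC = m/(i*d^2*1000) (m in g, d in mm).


BC = m/(i*d^2*1000) = 26/(0.4 * 5^2 * 1000) = 0.0026

0.0026


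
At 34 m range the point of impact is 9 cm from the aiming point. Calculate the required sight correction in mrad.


1 mrad subtends 1 cm per 10 m of range, so adj = error_cm / (dist_m / 10) = 9 / (34/10) = 2.647 mrad

2.647 mrad


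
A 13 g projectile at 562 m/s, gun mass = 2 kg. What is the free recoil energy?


v_r = m_p*v_p/m_gun = 0.013*562/2 = 3.653 m/s, E_r = 0.5*m_gun*v_r^2 = 0.5*2*3.653^2 = 13.34 J

13.34 J


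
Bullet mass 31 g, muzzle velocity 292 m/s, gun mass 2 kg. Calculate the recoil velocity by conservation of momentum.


v_recoil = m_p * v_p / m_gun = 0.031 * 292 / 2 = 4.526 m/s

4.526 m/s


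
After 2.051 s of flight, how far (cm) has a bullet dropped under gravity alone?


drop = 0.5*g*t^2 = 0.5*9.81*2.051^2 = 20.6334 m ≈ 2063 cm

2063 cm


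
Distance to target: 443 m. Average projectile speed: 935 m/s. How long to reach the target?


t = d/v = 443/935 = 0.4738 s

0.4738 s


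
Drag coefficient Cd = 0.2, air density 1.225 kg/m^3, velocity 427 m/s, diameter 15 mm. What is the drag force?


A = pi*(d/2)^2 = pi*(15/2000)^2 = 1.76715e-04 m^2
Fd = 0.5*Cd*rho*A*v^2 = 0.5*0.2*1.225*1.76715e-04*427^2 = 3.947 N

3.947 N


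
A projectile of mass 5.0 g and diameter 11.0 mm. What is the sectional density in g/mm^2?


SD = m/d^2 = 5.0/11.0^2 = 0.04132 g/mm^2

0.04132 g/mm^2


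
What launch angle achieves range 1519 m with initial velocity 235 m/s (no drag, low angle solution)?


sin(2*theta) = R*g/v0^2 = 1519*9.81/235^2 = 0.269831, theta = arcsin(0.269831)/2 = 7.827°

7.827 degrees


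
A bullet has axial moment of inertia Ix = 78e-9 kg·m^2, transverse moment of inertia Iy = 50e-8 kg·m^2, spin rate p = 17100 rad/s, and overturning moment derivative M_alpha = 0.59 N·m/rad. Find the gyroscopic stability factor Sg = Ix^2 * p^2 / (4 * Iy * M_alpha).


Sg = Ix^2 * p^2 / (4 * Iy * M_alpha) = (78e-9)^2 * 17100^2 / (4 * 50e-8 * 0.59) = 1.508

1.508


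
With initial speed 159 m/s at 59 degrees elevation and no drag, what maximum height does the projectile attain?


H = (v0*sin(theta))^2 / (2g) = (159*sin(59°))^2 / (2*9.81) = 946.7 m

946.7 m


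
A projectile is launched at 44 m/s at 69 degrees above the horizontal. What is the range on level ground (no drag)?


R = v0^2 * sin(2*theta) / g = 44^2 * sin(2*69°) / 9.81 = 132.1 m

132.1 m


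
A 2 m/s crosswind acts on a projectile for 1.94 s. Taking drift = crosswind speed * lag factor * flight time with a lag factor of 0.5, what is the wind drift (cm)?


drift = v_wind * lag * t = 2 * 0.5 * 1.94 = 1.94 m ≈ 194 cm

194 cm


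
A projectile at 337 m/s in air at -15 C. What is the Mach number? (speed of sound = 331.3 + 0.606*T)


a = 331.3 + 0.606*(-15) = 322.21 m/s
M = v/a = 337/322.21 = 1.046

1.046


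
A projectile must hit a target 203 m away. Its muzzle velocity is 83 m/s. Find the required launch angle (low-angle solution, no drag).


sin(2*theta) = R*g/v0^2 = 203*9.81/83^2 = 0.289074, theta = arcsin(0.289074)/2 = 8.401°

8.401 degrees


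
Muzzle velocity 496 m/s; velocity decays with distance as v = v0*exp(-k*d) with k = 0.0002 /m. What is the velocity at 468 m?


v = v0*exp(-k*d) = 496*exp(-0.0002*468) = 451.7 m/s

451.7 m/s


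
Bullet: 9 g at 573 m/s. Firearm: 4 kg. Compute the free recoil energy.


v_r = m_p*v_p/m_gun = 0.009*573/4 = 1.28925 m/s, E_r = 0.5*m_gun*v_r^2 = 0.5*4*1.28925^2 = 3.324 J

3.324 J


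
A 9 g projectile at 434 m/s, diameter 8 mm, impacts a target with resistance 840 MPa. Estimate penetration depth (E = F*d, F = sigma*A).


A = pi*(d/2)^2 = pi*(8/2)^2 = 50.2655 mm^2
E = 0.5*m*v^2 = 0.5*0.009*434^2 = 847.602 J
depth = E/(sigma*A) = 847.602 J / (840 MPa * 50.2655 mm^2) = 847.602/(840 * 50.2655) m = 0.0200744 m ≈ 20.07 mm

20.07 mm


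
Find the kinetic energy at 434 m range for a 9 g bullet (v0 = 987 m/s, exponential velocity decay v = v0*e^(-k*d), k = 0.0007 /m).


v = v0*exp(-k*d) = 987*exp(-0.0007*434) = 728.414 m/s
E = 0.5*m*v^2 = 0.5*0.009*728.414^2 = 2388 J

2388 J


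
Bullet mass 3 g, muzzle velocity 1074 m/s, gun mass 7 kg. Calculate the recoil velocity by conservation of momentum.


v_recoil = m_p * v_p / m_gun = 0.003 * 1074 / 7 = 0.4603 m/s

0.4603 m/s


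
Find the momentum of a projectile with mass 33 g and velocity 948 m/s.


p = m*v = 0.033*948 = 31.28 kg·m/s

31.28 kg·m/s


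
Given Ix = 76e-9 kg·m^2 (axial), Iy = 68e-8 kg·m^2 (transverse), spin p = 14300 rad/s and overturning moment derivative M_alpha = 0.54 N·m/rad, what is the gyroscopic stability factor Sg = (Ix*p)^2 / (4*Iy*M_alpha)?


Sg = Ix^2 * p^2 / (4 * Iy * M_alpha) = (76e-9)^2 * 14300^2 / (4 * 68e-8 * 0.54) = 0.8041

0.8041


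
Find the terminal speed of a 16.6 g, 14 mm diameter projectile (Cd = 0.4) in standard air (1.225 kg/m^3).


A = pi*(d/2)^2 = pi*(14/2000)^2 = 1.53938e-04 m^2
vt = sqrt(2mg/(Cd*rho*A)) = sqrt(2*0.0166*9.81/(0.4 * 1.225 * 1.53938e-04)) = 65.71 m/s

65.71 m/s


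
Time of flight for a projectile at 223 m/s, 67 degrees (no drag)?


T = 2*v0*sin(theta)/g = 2*223*sin(67°)/9.81 = 41.85 s

41.85 s


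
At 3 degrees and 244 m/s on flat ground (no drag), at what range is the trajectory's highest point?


R = v0^2*sin(2*theta)/g = 244^2*sin(2*3°)/9.81 = 634.374 m
apex_dist = R/2 = 634.374/2 = 317.2 m

317.2 m


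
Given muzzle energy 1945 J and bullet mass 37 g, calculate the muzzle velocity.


v = sqrt(2*E/m) = sqrt(2*1945/0.037) = 324.2 m/s

324.2 m/s


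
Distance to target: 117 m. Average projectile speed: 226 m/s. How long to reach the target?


t = d/v = 117/226 = 0.5177 s

0.5177 s


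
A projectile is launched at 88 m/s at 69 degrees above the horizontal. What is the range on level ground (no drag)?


R = v0^2 * sin(2*theta) / g = 88^2 * sin(2*69°) / 9.81 = 528.2 m

528.2 m


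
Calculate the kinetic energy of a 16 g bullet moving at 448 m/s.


E = 0.5*m*v^2 = 0.5*0.016*448^2 = 1606 J

1606 J


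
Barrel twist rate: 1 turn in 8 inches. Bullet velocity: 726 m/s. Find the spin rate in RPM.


twist_m = 8*0.0254 = 0.2032 m
spin = v/twist = 726/0.2032 = 3572.835 rev/s
RPM = spin*60 = 3572.835*60 ≈ 214370 RPM

214370 RPM


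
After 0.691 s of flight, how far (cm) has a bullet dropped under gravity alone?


drop = 0.5*g*t^2 = 0.5*9.81*0.691^2 = 2.34204 m ≈ 234.2 cm

234.2 cm


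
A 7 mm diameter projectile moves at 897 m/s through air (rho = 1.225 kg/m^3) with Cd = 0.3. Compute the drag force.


A = pi*(d/2)^2 = pi*(7/2000)^2 = 3.84845e-05 m^2
Fd = 0.5*Cd*rho*A*v^2 = 0.5*0.3*1.225*3.84845e-05*897^2 = 5.69 N

5.69 N


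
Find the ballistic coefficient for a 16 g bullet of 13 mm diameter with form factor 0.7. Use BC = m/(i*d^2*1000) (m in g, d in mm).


BC = m/(i*d^2*1000) = 16/(0.7 * 13^2 * 1000) = 0.0001352

0.0001352


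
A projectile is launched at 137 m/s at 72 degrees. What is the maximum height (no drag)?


H = (v0*sin(theta))^2 / (2g) = (137*sin(72°))^2 / (2*9.81) = 865.3 m

865.3 m


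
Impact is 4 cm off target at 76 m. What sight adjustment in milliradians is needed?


1 mrad subtends 1 cm per 10 m of range, so adj = error_cm / (dist_m / 10) = 4 / (76/10) = 0.5263 mrad

0.5263 mrad


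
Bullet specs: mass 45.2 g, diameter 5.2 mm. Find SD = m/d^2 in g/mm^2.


SD = m/d^2 = 45.2/5.2^2 = 1.672 g/mm^2

1.672 g/mm^2


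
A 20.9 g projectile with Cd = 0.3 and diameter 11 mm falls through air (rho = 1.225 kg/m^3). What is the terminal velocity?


A = pi*(d/2)^2 = pi*(11/2000)^2 = 9.50332e-05 m^2
vt = sqrt(2mg/(Cd*rho*A)) = sqrt(2*0.0209*9.81/(0.3 * 1.225 * 9.50332e-05)) = 108.4 m/s

108.4 m/s


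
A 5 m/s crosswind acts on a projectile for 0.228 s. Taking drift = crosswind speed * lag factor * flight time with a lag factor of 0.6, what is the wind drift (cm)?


drift = v_wind * lag * t = 5 * 0.6 * 0.228 = 0.684 m ≈ 68.4 cm

68.4 cm


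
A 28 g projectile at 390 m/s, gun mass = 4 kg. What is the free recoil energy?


v_r = m_p*v_p/m_gun = 0.028*390/4 = 2.73 m/s, E_r = 0.5*m_gun*v_r^2 = 0.5*4*2.73^2 = 14.91 J

14.91 J


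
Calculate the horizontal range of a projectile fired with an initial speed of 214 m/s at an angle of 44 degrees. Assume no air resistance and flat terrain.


R = v0^2 * sin(2*theta) / g = 214^2 * sin(2*44°) / 9.81 = 4665 m

4665 m


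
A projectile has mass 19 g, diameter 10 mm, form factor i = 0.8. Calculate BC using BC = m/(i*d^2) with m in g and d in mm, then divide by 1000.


BC = m/(i*d^2*1000) = 19/(0.8 * 10^2 * 1000) = 0.0002375

0.0002375


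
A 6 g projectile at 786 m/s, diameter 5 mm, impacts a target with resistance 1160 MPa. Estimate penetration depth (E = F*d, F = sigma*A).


A = pi*(d/2)^2 = pi*(5/2)^2 = 19.635 mm^2
E = 0.5*m*v^2 = 0.5*0.006*786^2 = 1853.39 J
depth = E/(sigma*A) = 1853.39 J / (1160 MPa * 19.635 mm^2) = 1853.39/(1160 * 19.635) m = 0.0813727 m ≈ 81.37 mm

81.37 mm


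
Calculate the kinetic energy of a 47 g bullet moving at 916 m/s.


E = 0.5*m*v^2 = 0.5*0.047*916^2 = 19718 J

19718 J


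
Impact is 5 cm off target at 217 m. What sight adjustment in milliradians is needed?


1 mrad subtends 1 cm per 10 m of range, so adj = error_cm / (dist_m / 10) = 5 / (217/10) = 0.2304 mrad

0.2304 mrad


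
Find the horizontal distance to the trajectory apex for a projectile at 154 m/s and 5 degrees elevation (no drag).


R = v0^2*sin(2*theta)/g = 154^2*sin(2*5°)/9.81 = 419.8 m
apex_dist = R/2 = 419.8/2 = 209.9 m

209.9 m


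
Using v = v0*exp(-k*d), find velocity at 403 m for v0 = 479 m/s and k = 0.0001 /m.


v = v0*exp(-k*d) = 479*exp(-0.0001*403) = 460.1 m/s

460.1 m/s


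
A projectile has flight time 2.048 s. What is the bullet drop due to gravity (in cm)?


drop = 0.5*g*t^2 = 0.5*9.81*2.048^2 = 20.5731 m ≈ 2057 cm

2057 cm


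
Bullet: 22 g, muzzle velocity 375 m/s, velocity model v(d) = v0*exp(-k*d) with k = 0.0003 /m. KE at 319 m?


v = v0*exp(-k*d) = 375*exp(-0.0003*319) = 340.776 m/s
E = 0.5*m*v^2 = 0.5*0.022*340.776^2 = 1277 J

1277 J


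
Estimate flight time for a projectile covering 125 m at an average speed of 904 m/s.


t = d/v = 125/904 = 0.1383 s

0.1383 s


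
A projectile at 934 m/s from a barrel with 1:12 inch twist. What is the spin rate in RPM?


twist_m = 12*0.0254 = 0.3048 m
spin = v/twist = 934/0.3048 = 3064.304 rev/s
RPM = spin*60 = 3064.304*60 ≈ 183858 RPM

183858 RPM


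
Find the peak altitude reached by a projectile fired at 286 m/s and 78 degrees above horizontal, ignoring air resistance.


H = (v0*sin(theta))^2 / (2g) = (286*sin(78°))^2 / (2*9.81) = 3989 m

3989 m


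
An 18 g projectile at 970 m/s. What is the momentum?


p = m*v = 0.018*970 = 17.46 kg·m/s

17.46 kg·m/s


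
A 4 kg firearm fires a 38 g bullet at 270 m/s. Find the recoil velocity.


v_recoil = m_p * v_p / m_gun = 0.038 * 270 / 4 = 2.565 m/s

2.565 m/s


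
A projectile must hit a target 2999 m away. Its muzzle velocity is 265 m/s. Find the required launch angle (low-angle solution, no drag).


sin(2*theta) = R*g/v0^2 = 2999*9.81/265^2 = 0.418942, theta = arcsin(0.418942)/2 = 12.38°

12.38 degrees


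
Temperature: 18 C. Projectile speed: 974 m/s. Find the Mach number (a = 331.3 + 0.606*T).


a = 331.3 + 0.606*(18) = 342.208 m/s
M = v/a = 974/342.208 = 2.846

2.846


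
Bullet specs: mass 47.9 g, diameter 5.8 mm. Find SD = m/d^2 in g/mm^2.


SD = m/d^2 = 47.9/5.8^2 = 1.424 g/mm^2

1.424 g/mm^2


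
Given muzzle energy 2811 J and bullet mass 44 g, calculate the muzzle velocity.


v = sqrt(2*E/m) = sqrt(2*2811/0.044) = 357.5 m/s

357.5 m/s


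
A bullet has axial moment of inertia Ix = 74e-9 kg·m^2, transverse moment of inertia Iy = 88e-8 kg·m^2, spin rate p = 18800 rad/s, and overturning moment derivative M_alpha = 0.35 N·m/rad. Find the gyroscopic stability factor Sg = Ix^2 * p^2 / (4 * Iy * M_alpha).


Sg = Ix^2 * p^2 / (4 * Iy * M_alpha) = (74e-9)^2 * 18800^2 / (4 * 88e-8 * 0.35) = 1.571

1.571


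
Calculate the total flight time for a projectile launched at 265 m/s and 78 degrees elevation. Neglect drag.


T = 2*v0*sin(theta)/g = 2*265*sin(78°)/9.81 = 52.85 s

52.85 s


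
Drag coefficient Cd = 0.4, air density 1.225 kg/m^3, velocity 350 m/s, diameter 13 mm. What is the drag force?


A = pi*(d/2)^2 = pi*(13/2000)^2 = 1.32732e-04 m^2
Fd = 0.5*Cd*rho*A*v^2 = 0.5*0.4*1.225*1.32732e-04*350^2 = 3.984 N

3.984 N


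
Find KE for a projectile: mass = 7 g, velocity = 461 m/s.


E = 0.5*m*v^2 = 0.5*0.007*461^2 = 743.8 J

743.8 J


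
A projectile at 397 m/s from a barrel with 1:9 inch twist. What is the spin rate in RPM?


twist_m = 9*0.0254 = 0.2286 m
spin = v/twist = 397/0.2286 = 1736.658 rev/s
RPM = spin*60 = 1736.658*60 ≈ 104199 RPM

104199 RPM


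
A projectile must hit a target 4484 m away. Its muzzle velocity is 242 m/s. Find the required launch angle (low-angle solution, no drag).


sin(2*theta) = R*g/v0^2 = 4484*9.81/242^2 = 0.751111, theta = arcsin(0.751111)/2 = 24.34°

24.34 degrees


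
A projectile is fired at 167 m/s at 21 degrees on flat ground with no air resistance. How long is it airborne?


T = 2*v0*sin(theta)/g = 2*167*sin(21°)/9.81 = 12.2 s

12.2 s


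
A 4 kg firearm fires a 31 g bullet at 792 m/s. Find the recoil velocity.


v_recoil = m_p * v_p / m_gun = 0.031 * 792 / 4 = 6.138 m/s

6.138 m/s


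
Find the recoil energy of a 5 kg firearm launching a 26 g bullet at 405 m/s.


v_r = m_p*v_p/m_gun = 0.026*405/5 = 2.106 m/s, E_r = 0.5*m_gun*v_r^2 = 0.5*5*2.106^2 = 11.09 J

11.09 J


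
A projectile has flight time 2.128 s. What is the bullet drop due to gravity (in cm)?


drop = 0.5*g*t^2 = 0.5*9.81*2.128^2 = 22.2117 m ≈ 2221 cm

2221 cm


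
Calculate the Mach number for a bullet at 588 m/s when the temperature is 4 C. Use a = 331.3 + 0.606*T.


a = 331.3 + 0.606*(4) = 333.724 m/s
M = v/a = 588/333.724 = 1.762

1.762


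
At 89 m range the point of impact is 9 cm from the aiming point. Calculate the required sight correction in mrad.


1 mrad subtends 1 cm per 10 m of range, so adj = error_cm / (dist_m / 10) = 9 / (89/10) = 1.011 mrad

1.011 mrad


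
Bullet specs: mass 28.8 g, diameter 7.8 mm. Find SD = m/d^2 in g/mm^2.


SD = m/d^2 = 28.8/7.8^2 = 0.4734 g/mm^2

0.4734 g/mm^2
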